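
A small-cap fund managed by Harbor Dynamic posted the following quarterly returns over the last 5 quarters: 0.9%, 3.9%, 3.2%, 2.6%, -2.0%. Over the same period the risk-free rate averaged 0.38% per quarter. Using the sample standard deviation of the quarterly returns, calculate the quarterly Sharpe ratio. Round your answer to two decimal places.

μ = (0.9 + 3.9 + 3.2 + 2.6 − 2) / 5 = 1.7200%
Σ(r − μ)² = 22.2280; sample σ = √(22.2280/4) = 2.3573%
Sharpe = (μ − rf) / σ = (1.7200 − 0.38) / 2.3573 = 1.3400 / 2.3573 = 0.5684

0.57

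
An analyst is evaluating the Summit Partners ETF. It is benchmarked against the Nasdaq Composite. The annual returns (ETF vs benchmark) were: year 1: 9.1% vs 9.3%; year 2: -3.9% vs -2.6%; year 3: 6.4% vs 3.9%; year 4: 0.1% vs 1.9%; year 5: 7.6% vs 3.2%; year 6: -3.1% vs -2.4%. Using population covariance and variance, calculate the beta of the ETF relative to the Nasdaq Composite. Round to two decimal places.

r̄p = 2.7000%,  r̄m = 2.2167%
Cov = Σ(rp − r̄p)(rm − r̄m) / 6 = 19.2950
Var(rm) = Σ(rm − r̄m)² / 6 = 16.4314
β = Cov / Var = 19.2950 / 16.4314 = 1.1743

1.17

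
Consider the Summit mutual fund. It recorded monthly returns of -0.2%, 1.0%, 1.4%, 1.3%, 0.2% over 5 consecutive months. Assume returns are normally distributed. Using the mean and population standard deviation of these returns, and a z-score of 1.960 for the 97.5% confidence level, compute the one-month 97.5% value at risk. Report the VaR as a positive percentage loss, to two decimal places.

0.50

Mean return r̄ = 3.70 / 5 = 0.7400%
Σ(r − r̄)² = 1.9920; population σ = √(1.9920/5) = 0.6312%
VaR = −(r̄ − z·σ) = −(0.7400 − 1.960 × 0.6312) = −(-0.4972) = 0.4972%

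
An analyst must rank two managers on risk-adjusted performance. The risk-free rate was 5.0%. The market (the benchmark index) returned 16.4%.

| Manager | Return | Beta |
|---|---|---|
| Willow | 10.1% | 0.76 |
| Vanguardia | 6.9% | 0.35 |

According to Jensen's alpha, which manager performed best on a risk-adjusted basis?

Vanguardia

Willow: α = 10.1% − [5.0% + 0.76 × (16.4% − 5.0%)] = -3.564
Vanguardia: α = 6.9% − [5.0% + 0.35 × (16.4% − 5.0%)] = -2.090
Highest: Vanguardia (-2.090).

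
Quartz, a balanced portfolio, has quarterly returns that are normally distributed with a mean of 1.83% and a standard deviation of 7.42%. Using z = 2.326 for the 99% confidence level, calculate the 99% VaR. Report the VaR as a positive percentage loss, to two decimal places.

VaR (as % loss) = −(μ − z·σ) = −(1.83% − 2.326 × 7.42%) = −(-15.42892%) = 15.42892%

15.43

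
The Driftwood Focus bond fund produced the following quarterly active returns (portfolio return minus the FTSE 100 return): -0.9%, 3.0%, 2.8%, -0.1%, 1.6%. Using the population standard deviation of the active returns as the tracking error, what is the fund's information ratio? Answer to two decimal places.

0.83

Mean return r̄ = 6.40 / 5 = 1.2800%
Population σ = √[Σ(r − r̄)² / 5] = √[12.0280 / 5] = √2.4056 = 1.5510%
IR = r̄ / tracking error = 1.2800 / 1.5510 = 0.8253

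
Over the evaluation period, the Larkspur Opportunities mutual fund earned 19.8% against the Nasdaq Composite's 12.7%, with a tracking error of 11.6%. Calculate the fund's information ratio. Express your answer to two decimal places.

0.61

IR = (Rp − Rb) / TE = (19.8% − 12.7%) / 11.6% = 7.10% / 11.6% = 0.6121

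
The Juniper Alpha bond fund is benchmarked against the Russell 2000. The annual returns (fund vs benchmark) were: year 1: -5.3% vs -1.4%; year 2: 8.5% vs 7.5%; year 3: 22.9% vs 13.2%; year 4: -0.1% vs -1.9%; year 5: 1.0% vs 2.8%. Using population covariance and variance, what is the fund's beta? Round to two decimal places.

1.65

r̄p = 5.4000%,  r̄m = 4.0400%
Cov = Σ(rp − r̄p)(rm − r̄m) / 5 = 53.4720
Var(rm) = Σ(rm − r̄m)² / 5 = 32.4584
β = Cov / Var = 53.4720 / 32.4584 = 1.6474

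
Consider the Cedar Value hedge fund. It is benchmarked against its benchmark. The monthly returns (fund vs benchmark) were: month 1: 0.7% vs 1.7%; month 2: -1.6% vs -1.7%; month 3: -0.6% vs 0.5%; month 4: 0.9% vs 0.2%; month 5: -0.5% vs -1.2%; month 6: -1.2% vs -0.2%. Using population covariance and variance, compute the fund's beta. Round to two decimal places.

r̄p = -0.3833%,  r̄m = -0.1167%
Cov = Σ(rp − r̄p)(rm − r̄m) / 6 = 0.7269
Var(rm) = Σ(rm − r̄m)² / 6 = 1.2447
β = Cov / Var = 0.7269 / 1.2447 = 0.5840

0.58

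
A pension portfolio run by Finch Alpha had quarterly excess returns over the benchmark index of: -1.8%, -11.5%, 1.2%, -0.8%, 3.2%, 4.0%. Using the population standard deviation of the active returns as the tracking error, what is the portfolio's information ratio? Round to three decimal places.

Mean return μ = -5.70 / 6 = -0.9500%
Σ(r − μ)² = (-1.8 − (-0.9500))² + (-11.5 − (-0.9500))² + (1.2 − (-0.9500))² + … = 158.3950
σ = √[158.3950 / 6] = 5.1380%
IR = μ / tracking error = -0.9500 / 5.1380 = -0.1849

-0.185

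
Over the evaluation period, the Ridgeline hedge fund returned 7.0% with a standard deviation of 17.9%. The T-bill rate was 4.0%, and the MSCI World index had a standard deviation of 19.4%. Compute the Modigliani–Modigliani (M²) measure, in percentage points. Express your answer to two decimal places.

7.25

Sharpe = (Rp − Rf) / σp = (7.0% − 4.0%) / 17.9% = 0.1676
M² = Rf + Sharpe × σm = 4.0% + 0.1676 × 19.4% = 7.2514%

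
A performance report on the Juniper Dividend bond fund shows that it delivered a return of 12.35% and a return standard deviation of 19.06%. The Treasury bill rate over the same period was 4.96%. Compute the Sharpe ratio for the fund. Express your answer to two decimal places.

Sharpe = (Rp − Rf) / σp = (12.35% − 4.96%) / 19.06% = 7.39% / 19.06% = 0.3877

0.39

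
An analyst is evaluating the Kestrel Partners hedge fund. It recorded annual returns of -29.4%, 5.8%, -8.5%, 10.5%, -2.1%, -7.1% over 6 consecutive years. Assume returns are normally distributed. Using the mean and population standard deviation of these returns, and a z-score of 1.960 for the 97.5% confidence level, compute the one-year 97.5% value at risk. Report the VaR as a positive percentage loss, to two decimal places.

Mean return r̄ = -30.80 / 6 = -5.1333%
Population std dev = √[977.2133 / 6] = 12.7620%
VaR = −(r̄ − z·σ) = −(-5.1333 − 1.960 × 12.7620) = −(-30.1468) = 30.1468%

30.15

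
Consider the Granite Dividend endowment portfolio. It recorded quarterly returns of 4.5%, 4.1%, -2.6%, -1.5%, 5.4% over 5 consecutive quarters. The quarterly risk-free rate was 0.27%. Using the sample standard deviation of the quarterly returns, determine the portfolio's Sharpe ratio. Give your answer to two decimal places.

r̄ = (4.5 + 4.1 − 2.6 − 1.5 + 5.4) / 5 = 9.90 / 5 = 1.9800%
Σ(r − r̄)² = (4.5 − 1.9800)² + (4.1 − 1.9800)² + (-2.6 − 1.9800)² + … = 55.6280
σ = √[55.6280 / 4] = 3.7292%
Sharpe = (r̄ − rf) / σ = (1.9800 − 0.27) / 3.7292 = 1.7100 / 3.7292 = 0.4585

0.46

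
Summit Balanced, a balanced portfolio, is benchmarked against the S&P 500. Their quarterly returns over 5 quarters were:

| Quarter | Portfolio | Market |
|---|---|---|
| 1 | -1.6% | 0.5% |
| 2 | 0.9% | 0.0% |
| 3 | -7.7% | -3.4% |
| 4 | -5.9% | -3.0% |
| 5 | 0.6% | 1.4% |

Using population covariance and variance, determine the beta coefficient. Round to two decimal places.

1.69

r̄p = -2.7400%,  r̄m = -0.9000%
Cov = Σ(rp − r̄p)(rm − r̄m) / 5 = 6.3180
Var(rm) = Σ(rm − r̄m)² / 5 = 3.7440
β = Cov / Var = 6.3180 / 3.7440 = 1.6875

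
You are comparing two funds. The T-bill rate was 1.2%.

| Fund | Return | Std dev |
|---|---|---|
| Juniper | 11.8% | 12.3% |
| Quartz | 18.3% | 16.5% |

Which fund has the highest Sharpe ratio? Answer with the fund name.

Juniper: Sharpe ratio = (11.8% − 1.2%) / 12.3% = 0.862
Quartz: Sharpe ratio = (18.3% − 1.2%) / 16.5% = 1.036
Highest: Quartz (1.036).

Quartz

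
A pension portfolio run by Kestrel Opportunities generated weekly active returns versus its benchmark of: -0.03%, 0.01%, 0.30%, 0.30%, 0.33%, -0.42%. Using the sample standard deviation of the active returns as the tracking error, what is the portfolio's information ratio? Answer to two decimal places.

0.28

Mean return μ = 0.490 / 6 = 0.0817%
Σ(r − μ)² = (-0.03 − 0.0817)² + (0.01 − 0.0817)² + … = 0.4263
σ = √[0.4263 / 5] = 0.2920%
IR = μ / tracking error = 0.0817 / 0.2920 = 0.2798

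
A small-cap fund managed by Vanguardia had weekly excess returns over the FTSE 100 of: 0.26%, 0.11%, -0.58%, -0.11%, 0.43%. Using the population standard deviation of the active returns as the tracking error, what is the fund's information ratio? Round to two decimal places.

0.06

r̄ = (0.26 + 0.11 − 0.58 − 0.11 + 0.43) / 5 = 0.110 / 5 = 0.0220%
Σ(r − r̄)² = (0.26 − 0.0220)² + (0.11 − 0.0220)² + (-0.58 − 0.0220)² + … = 0.6107
σ = √[0.6107 / 5] = 0.3495%
IR = r̄ / tracking error = 0.0220 / 0.3495 = 0.0629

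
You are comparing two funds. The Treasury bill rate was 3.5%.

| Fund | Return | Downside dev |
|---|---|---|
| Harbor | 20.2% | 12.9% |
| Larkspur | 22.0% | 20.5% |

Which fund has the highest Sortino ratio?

Harbor: Sortino ratio = (20.2% − 3.5%) / 12.9% = 1.295
Larkspur: Sortino ratio = (22.0% − 3.5%) / 20.5% = 0.902
Highest: Harbor (1.295).

Harbor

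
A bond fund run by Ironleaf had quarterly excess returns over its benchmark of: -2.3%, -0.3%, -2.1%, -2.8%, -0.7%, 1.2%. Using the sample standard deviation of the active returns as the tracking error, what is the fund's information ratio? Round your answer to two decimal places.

μ = (-2.3 − 0.3 − 2.1 − 2.8 − 0.7 + 1.2) / 6 = -7.00 / 6 = -1.1667%
Σ(r − μ)² = 11.3933; sample σ = √(11.3933/5) = 1.5095%
IR = μ / tracking error = -1.1667 / 1.5095 = -0.7729

-0.77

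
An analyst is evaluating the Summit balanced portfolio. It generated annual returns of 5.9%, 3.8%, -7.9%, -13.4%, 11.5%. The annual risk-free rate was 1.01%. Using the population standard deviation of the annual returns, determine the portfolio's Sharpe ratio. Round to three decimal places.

-0.112

μ = (5.9 + 3.8 − 7.9 − 13.4 + 11.5) / 5 = -0.0200%
Σ(r − μ)² = 423.4680; population σ = √(423.4680/5) = 9.2029%
Sharpe = (μ − rf) / σ = (-0.0200 − 1.01) / 9.2029 = -1.0300 / 9.2029 = -0.1119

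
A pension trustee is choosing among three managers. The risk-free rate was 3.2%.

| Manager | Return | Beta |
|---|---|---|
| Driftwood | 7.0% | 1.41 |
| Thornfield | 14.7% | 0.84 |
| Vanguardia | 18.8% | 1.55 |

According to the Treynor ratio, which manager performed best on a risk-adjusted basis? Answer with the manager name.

Thornfield

Driftwood: Treynor = (7.0% − 3.2%) / 1.41 = 2.695
Thornfield: Treynor = (14.7% − 3.2%) / 0.84 = 13.690
Vanguardia: Treynor = (18.8% − 3.2%) / 1.55 = 10.065
Highest: Thornfield (13.690).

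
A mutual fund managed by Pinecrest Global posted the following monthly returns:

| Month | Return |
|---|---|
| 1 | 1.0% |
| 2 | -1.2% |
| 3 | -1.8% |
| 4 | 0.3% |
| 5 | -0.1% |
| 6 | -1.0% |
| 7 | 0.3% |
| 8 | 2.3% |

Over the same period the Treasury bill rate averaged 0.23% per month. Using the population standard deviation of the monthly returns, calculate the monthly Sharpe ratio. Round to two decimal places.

-0.21

μ = (1 − 1.2 − 1.8 + 0.3 − 0.1 − 1 + 0.3 + 2.3) / 8 = -0.20 / 8 = -0.0250%
Σ(r − μ)² = 12.1550; population σ = √(12.1550/8) = 1.2326%
Sharpe = (μ − rf) / σ = (-0.0250 − 0.23) / 1.2326 = -0.2550 / 1.2326 = -0.2069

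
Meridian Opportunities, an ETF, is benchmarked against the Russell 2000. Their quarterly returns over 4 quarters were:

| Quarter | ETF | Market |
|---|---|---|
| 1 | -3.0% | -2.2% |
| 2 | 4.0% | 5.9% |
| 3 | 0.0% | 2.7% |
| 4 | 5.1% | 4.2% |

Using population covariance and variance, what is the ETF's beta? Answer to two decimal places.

r̄p = 1.5250%,  r̄m = 2.6500%
Cov = Σ(rp − r̄p)(rm − r̄m) / 4 = 8.8638
Var(rm) = Σ(rm − r̄m)² / 4 = 9.1225
β = Cov / Var = 8.8638 / 9.1225 = 0.9716

0.97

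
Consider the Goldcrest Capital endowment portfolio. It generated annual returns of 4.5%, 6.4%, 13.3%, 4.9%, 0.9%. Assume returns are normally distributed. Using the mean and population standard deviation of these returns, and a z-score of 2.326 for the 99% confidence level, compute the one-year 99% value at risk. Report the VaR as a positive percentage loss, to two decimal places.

3.47

r̄ = (4.5 + 6.4 + 13.3 + 4.9 + 0.9) / 5 = 30.00 / 5 = 6.0000%
Population std dev = √[82.9200 / 5] = 4.0723%
VaR = −(r̄ − z·σ) = −(6.0000 − 2.326 × 4.0723) = −(-3.4722) = 3.4722%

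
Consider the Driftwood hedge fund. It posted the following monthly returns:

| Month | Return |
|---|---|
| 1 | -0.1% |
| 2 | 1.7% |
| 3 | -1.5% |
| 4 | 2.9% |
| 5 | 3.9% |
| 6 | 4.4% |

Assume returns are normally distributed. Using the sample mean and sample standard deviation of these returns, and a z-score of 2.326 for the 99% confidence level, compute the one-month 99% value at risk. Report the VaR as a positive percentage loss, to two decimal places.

3.51

r̄ = (-0.1 + 1.7 − 1.5 + 2.9 + 3.9 + 4.4) / 6 = 1.8833%
Sample σ = √[Σ(r − r̄)² / 5] = √[26.8483 / 5] = √5.3697 = 2.3173%
VaR = −(r̄ − z·σ) = −(1.8833 − 2.326 × 2.3173) = −(-3.5067) = 3.5067%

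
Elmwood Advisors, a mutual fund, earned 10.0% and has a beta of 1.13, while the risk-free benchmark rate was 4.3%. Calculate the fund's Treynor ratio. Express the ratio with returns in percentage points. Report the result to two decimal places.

Treynor = (Rp − Rf) / β = (10.0% − 4.3%) / 1.13 = 5.70 / 1.13 = 5.0442

5.04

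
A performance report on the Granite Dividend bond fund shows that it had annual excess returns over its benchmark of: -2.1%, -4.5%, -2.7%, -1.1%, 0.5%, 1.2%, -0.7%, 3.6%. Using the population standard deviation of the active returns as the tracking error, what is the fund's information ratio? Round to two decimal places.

Mean return r̄ = -5.80 / 8 = -0.7250%
Σ(r − r̄)² = (-2.1 − (-0.7250))² + (-4.5 − (-0.7250))² + … = 44.0950
σ = √[44.0950 / 8] = 2.3477%
IR = r̄ / tracking error = -0.7250 / 2.3477 = -0.3088

-0.31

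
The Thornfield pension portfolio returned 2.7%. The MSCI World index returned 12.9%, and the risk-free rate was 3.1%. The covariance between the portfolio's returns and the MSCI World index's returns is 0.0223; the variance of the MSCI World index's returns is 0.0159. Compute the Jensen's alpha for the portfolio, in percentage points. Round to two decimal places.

β = Cov / Var = 0.0223 / 0.0159 = 1.4025
E[R] = Rf + β(Rm − Rf) = 3.1% + 1.4025 × (12.9% − 3.1%) = 16.8445%
α = Rp − E[R] = 2.7% − 16.8445% = -14.1445

-14.14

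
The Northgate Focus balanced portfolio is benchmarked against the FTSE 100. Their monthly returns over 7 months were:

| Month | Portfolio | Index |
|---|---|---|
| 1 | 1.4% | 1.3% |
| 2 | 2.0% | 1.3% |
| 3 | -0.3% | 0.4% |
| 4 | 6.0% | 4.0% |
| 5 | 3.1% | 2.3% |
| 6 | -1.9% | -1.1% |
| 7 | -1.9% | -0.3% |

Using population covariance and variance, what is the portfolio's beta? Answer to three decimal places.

r̄p = 1.2000%,  r̄m = 1.1286%
Cov = Σ(rp − r̄p)(rm − r̄m) / 7 = 4.0871
Var(rm) = Σ(rm − r̄m)² / 7 = 2.4592
β = Cov / Var = 4.0871 / 2.4592 = 1.6620

1.662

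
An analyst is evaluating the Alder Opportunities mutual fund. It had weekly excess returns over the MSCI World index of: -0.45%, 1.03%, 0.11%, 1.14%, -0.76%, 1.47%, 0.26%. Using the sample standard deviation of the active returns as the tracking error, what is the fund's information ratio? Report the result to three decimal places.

0.475

μ = (-0.45 + 1.03 + 0.11 + 1.14 − 0.76 + 1.47 + 0.26) / 7 = 2.800 / 7 = 0.4000%
Sample std dev = √[4.2612 / 6] = 0.8427%
IR = μ / tracking error = 0.4000 / 0.8427 = 0.4747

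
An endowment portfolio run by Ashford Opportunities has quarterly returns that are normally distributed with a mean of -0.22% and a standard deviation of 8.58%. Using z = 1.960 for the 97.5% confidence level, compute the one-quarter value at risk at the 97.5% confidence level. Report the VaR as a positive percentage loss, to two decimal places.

VaR (as % loss) = −(μ − z·σ) = −(-0.22% − 1.960 × 8.58%) = −(-17.0368%) = 17.0368%

17.04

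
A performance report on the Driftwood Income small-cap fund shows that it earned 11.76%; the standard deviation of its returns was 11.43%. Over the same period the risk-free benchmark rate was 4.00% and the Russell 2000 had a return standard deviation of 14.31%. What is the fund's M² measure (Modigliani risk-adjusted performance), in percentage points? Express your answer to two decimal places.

13.72

Sharpe = (Rp − Rf) / σp = (11.76% − 4.00%) / 11.43% = 0.6789
M² = Rf + Sharpe × σm = 4.00% + 0.6789 × 14.31% = 13.7151%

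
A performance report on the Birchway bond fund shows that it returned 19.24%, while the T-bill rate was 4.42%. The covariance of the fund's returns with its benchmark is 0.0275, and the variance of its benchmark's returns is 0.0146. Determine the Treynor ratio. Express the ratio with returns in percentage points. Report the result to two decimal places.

β = Cov / Var = 0.0275 / 0.0146 = 1.8836
Treynor = (Rp − Rf) / β = (19.24% − 4.42%) / 1.8836 = 14.82 / 1.8836 = 7.8679

7.87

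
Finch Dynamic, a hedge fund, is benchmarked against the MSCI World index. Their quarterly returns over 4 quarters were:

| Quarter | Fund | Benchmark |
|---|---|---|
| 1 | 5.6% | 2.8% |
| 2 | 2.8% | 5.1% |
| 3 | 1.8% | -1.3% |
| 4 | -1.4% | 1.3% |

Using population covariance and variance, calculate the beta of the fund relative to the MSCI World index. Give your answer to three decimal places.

r̄p = 2.2000%,  r̄m = 1.9750%
Cov = Σ(rp − r̄p)(rm − r̄m) / 4 = 2.1050
Var(rm) = Σ(rm − r̄m)² / 4 = 5.4069
β = Cov / Var = 2.1050 / 5.4069 = 0.3893

0.389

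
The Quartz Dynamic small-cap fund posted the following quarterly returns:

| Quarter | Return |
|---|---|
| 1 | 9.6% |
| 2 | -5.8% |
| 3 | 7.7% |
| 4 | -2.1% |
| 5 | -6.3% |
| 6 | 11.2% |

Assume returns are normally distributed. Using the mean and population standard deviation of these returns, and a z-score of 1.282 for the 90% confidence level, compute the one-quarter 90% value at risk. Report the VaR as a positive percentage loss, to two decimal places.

r̄ = (9.6 − 5.8 + 7.7 − 2.1 − 6.3 + 11.2) / 6 = 14.30 / 6 = 2.3833%
Σ(r − r̄)² = (9.6 − 2.3833)² + (-5.8 − 2.3833)² + … = 320.5483
population σ = √(320.5483 / 6) = √53.4247 = 7.3092%
VaR = −(r̄ − z·σ) = −(2.3833 − 1.282 × 7.3092) = −(-6.9871) = 6.9871%

6.99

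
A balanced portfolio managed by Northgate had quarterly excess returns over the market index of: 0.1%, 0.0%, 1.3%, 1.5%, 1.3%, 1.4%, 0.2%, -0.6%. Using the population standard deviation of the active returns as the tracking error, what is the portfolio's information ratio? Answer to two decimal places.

r̄ = (0.1 + 0 + 1.3 + 1.5 + 1.3 + 1.4 + 0.2 − 0.6) / 8 = 5.20 / 8 = 0.6500%
Σ(r − r̄)² = (0.1 − 0.6500)² + (0 − 0.6500)² + (1.3 − 0.6500)² + … = 4.6200
σ = √[4.6200 / 8] = 0.7599%
IR = r̄ / tracking error = 0.6500 / 0.7599 = 0.8554

0.86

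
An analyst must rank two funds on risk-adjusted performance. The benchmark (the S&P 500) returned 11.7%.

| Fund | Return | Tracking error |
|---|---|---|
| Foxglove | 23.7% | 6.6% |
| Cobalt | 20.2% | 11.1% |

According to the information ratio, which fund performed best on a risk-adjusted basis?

Foxglove

Foxglove: IR = (23.7% − 11.7%) / 6.6% = 1.818
Cobalt: IR = (20.2% − 11.7%) / 11.1% = 0.766
Highest: Foxglove (1.818).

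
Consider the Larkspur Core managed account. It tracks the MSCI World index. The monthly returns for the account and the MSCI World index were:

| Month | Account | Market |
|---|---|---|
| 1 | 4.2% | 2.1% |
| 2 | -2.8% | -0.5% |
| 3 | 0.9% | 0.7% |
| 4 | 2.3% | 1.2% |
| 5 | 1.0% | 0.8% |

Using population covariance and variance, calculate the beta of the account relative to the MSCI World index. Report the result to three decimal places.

2.716

r̄p = 1.1200%,  r̄m = 0.8600%
Cov = Σ(rp − r̄p)(rm − r̄m) / 5 = 1.9188
Var(rm) = Σ(rm − r̄m)² / 5 = 0.7064
β = Cov / Var = 1.9188 / 0.7064 = 2.7163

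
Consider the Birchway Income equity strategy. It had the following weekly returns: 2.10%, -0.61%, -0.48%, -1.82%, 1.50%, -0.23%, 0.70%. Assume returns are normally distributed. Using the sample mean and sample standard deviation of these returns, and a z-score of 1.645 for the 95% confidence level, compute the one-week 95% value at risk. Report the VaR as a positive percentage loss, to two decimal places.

2.05

Mean return r̄ = 1.160 / 7 = 0.1657%
Σ(r − r̄)² = (2.1 − 0.1657)² + (-0.61 − 0.1657)² + … = 10.9256
sample σ = √(10.9256 / 6) = √1.8209 = 1.3494%
VaR = −(r̄ − z·σ) = −(0.1657 − 1.645 × 1.3494) = −(-2.0541) = 2.0541%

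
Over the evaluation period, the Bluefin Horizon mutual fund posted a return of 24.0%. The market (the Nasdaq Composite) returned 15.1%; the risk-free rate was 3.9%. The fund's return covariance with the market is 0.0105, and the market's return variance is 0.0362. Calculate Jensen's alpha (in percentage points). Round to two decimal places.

β = Cov / Var = 0.0105 / 0.0362 = 0.2901
E[R] = Rf + β(Rm − Rf) = 3.9% + 0.2901 × (15.1% − 3.9%) = 7.1491%
α = Rp − E[R] = 24.0% − 7.1491% = 16.8509

16.85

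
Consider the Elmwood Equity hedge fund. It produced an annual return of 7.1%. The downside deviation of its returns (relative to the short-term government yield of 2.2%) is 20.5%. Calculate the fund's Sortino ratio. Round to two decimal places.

0.24

Sortino = (Rp − Rf) / σd = (7.1% − 2.2%) / 20.5% = 4.90% / 20.5% = 0.2390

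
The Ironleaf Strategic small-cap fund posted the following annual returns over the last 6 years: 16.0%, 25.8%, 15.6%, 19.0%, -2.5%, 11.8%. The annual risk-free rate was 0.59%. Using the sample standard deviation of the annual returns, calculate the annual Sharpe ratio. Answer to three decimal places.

1.448

r̄ = (16 + 25.8 + 15.6 + 19 − 2.5 + 11.8) / 6 = 14.2833%
Σ(r − r̄)² = 447.4083; sample σ = √(447.4083/5) = 9.4595%
Sharpe = (r̄ − rf) / σ = (14.2833 − 0.59) / 9.4595 = 13.6933 / 9.4595 = 1.4476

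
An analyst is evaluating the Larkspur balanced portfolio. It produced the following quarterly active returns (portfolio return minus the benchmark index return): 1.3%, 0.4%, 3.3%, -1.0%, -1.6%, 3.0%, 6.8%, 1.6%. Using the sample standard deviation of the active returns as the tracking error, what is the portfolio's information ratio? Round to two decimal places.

0.64

r̄ = (1.3 + 0.4 + 3.3 − 1 − 1.6 + 3 + 6.8 + 1.6) / 8 = 1.7250%
Σ(r − r̄)² = (1.3 − 1.7250)² + (0.4 − 1.7250)² + (3.3 − 1.7250)² + … = 50.2950
σ = √[50.2950 / 7] = 2.6805%
IR = r̄ / tracking error = 1.7250 / 2.6805 = 0.6435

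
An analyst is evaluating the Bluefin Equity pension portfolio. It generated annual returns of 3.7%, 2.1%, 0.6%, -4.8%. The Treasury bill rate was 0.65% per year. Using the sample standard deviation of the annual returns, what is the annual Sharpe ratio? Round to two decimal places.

r̄ = (3.7 + 2.1 + 0.6 − 4.8) / 4 = 1.60 / 4 = 0.4000%
Sample std dev = √[40.8600 / 3] = 3.6905%
Sharpe = (r̄ − rf) / σ = (0.4000 − 0.65) / 3.6905 = -0.2500 / 3.6905 = -0.0677

-0.07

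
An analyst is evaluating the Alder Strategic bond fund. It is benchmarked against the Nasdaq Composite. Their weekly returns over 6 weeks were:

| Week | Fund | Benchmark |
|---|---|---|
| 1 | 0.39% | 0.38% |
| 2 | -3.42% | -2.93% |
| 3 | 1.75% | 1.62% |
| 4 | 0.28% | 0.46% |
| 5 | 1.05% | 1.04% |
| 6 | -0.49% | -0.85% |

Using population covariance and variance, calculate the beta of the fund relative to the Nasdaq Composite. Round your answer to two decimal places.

r̄p = -0.0733%,  r̄m = -0.0467%
Cov = Σ(rp − r̄p)(rm − r̄m) / 6 = 2.4368
Var(rm) = Σ(rm − r̄m)² / 6 = 2.2261
β = Cov / Var = 2.4368 / 2.2261 = 1.0946

1.09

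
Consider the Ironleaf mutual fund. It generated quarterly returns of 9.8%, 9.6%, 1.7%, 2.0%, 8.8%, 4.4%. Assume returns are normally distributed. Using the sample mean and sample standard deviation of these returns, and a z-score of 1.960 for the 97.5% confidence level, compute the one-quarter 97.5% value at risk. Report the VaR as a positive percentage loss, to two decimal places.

1.40

r̄ = (9.8 + 9.6 + 1.7 + 2 + 8.8 + 4.4) / 6 = 36.30 / 6 = 6.0500%
Σ(r − r̄)² = (9.8 − 6.0500)² + (9.6 − 6.0500)² + (1.7 − 6.0500)² + … = 72.2750
sample σ = √(72.2750 / 5) = √14.4550 = 3.8020%
VaR = −(r̄ − z·σ) = −(6.0500 − 1.960 × 3.8020) = −(-1.4019) = 1.4019%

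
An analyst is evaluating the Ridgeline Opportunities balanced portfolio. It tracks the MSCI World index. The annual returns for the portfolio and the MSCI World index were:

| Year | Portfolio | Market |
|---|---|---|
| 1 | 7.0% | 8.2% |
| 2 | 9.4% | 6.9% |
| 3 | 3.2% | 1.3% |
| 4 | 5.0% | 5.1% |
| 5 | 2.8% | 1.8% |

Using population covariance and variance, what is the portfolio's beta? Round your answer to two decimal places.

0.79

r̄p = 5.4800%,  r̄m = 4.6600%
Cov = Σ(rp − r̄p)(rm − r̄m) / 5 = 5.8552
Var(rm) = Σ(rm − r̄m)² / 5 = 7.4424
β = Cov / Var = 5.8552 / 7.4424 = 0.7867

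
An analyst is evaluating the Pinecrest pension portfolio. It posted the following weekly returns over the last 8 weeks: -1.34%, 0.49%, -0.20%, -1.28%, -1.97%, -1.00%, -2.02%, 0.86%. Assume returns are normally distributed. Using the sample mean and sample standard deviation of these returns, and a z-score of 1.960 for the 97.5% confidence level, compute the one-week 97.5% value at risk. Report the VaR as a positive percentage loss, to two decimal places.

Mean return μ = -6.460 / 8 = -0.8075%
Sample σ = √[Σ(r − μ)² / 7] = √[8.1986 / 7] = √1.1712 = 1.0822%
VaR = −(μ − z·σ) = −(-0.8075 − 1.960 × 1.0822) = −(-2.9286) = 2.9286%

2.93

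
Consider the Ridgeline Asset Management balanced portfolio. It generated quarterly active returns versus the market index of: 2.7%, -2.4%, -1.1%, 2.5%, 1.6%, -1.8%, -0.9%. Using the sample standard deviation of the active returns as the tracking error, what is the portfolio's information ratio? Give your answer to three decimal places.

r̄ = (2.7 − 2.4 − 1.1 + 2.5 + 1.6 − 1.8 − 0.9) / 7 = 0.0857%
Σ(r − r̄)² = (2.7 − 0.0857)² + (-2.4 − 0.0857)² + (-1.1 − 0.0857)² + … = 27.0686
sample σ = √(27.0686 / 6) = √4.5114 = 2.1240%
IR = r̄ / tracking error = 0.0857 / 2.1240 = 0.0403

0.040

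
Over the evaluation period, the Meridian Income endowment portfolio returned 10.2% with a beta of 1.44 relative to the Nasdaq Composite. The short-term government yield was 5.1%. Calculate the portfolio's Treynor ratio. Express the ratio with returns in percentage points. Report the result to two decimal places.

3.54

Treynor = (Rp − Rf) / β = (10.2% − 5.1%) / 1.44 = 5.10 / 1.44 = 3.5417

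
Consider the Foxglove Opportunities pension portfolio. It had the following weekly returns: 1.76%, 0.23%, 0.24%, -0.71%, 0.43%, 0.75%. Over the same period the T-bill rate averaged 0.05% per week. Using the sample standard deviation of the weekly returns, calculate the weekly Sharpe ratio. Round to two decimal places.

r̄ = (1.76 + 0.23 + 0.24 − 0.71 + 0.43 + 0.75) / 6 = 0.4500%
Σ(r − r̄)² = (1.76 − 0.4500)² + (0.23 − 0.4500)² + (0.24 − 0.4500)² + … = 3.2446
sample σ = √(3.2446 / 5) = √0.6489 = 0.8055%
Sharpe = (r̄ − rf) / σ = (0.4500 − 0.05) / 0.8055 = 0.4000 / 0.8055 = 0.4966

0.50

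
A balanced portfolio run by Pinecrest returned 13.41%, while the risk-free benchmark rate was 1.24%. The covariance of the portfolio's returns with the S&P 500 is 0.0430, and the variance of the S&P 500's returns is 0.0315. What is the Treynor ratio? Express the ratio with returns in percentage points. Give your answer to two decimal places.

β = Cov / Var = 0.0430 / 0.0315 = 1.3651
Treynor = (Rp − Rf) / β = (13.41% − 1.24%) / 1.3651 = 12.17 / 1.3651 = 8.9151

8.92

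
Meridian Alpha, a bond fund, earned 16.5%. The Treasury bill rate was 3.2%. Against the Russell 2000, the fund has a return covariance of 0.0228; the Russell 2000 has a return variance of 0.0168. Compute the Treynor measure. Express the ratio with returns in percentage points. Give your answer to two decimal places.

9.80

β = Cov / Var = 0.0228 / 0.0168 = 1.3571
Treynor = (Rp − Rf) / β = (16.5% − 3.2%) / 1.3571 = 13.30 / 1.3571 = 9.8003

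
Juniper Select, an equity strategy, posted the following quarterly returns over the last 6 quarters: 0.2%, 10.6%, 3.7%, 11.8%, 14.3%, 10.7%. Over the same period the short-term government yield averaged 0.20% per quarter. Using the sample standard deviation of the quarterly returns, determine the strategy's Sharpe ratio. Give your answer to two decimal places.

r̄ = (0.2 + 10.6 + 3.7 + 11.8 + 14.3 + 10.7) / 6 = 8.5500%
Sample σ = √[Σ(r − r̄)² / 5] = √[145.6950 / 5] = √29.1390 = 5.3981%
Sharpe = (r̄ − rf) / σ = (8.5500 − 0.2) / 5.3981 = 8.3500 / 5.3981 = 1.5468

1.55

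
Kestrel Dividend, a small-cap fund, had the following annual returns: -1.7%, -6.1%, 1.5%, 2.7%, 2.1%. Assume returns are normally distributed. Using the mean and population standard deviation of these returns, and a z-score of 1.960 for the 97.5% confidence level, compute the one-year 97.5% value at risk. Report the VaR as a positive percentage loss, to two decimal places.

r̄ = (-1.7 − 6.1 + 1.5 + 2.7 + 2.1) / 5 = -1.50 / 5 = -0.3000%
Σ(r − r̄)² = 53.6000; population σ = √(53.6000/5) = 3.2741%
VaR = −(r̄ − z·σ) = −(-0.3000 − 1.960 × 3.2741) = −(-6.7172) = 6.7172%

6.72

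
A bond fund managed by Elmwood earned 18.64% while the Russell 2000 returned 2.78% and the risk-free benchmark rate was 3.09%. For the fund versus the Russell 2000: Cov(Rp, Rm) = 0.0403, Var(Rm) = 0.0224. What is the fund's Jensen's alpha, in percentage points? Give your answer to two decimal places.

16.11

β = Cov / Var = 0.0403 / 0.0224 = 1.7991
E[R] = Rf + β(Rm − Rf) = 3.09% + 1.7991 × (2.78% − 3.09%) = 2.5323%
α = Rp − E[R] = 18.64% − 2.5323% = 16.1077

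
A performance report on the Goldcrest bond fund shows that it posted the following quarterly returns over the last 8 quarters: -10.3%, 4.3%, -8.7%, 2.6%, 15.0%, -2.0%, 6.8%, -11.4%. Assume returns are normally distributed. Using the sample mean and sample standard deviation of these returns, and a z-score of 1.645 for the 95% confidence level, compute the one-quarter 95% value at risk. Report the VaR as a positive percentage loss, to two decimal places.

15.83

Mean return r̄ = -3.70 / 8 = -0.4625%
Σ(r − r̄)² = (-10.3 − (-0.4625))² + (4.3 − (-0.4625))² + (-8.7 − (-0.4625))² + … = 610.5188
σ = √[610.5188 / 7] = 9.3390%
VaR = −(r̄ − z·σ) = −(-0.4625 − 1.645 × 9.3390) = −(-15.8252) = 15.8252%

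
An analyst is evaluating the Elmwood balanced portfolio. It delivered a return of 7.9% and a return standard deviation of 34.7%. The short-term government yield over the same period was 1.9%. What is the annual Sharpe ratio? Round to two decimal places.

Sharpe = (Rp − Rf) / σp = (7.9% − 1.9%) / 34.7% = 6.00% / 34.7% = 0.1729

0.17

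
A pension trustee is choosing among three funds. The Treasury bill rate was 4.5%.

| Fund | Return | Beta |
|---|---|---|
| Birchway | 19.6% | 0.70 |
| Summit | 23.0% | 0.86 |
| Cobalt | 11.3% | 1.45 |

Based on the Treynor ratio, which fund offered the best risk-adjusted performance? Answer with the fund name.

Birchway: Treynor = (19.6% − 4.5%) / 0.70 = 21.571
Summit: Treynor = (23.0% − 4.5%) / 0.86 = 21.512
Cobalt: Treynor = (11.3% − 4.5%) / 1.45 = 4.690
Highest: Birchway (21.571).

Birchway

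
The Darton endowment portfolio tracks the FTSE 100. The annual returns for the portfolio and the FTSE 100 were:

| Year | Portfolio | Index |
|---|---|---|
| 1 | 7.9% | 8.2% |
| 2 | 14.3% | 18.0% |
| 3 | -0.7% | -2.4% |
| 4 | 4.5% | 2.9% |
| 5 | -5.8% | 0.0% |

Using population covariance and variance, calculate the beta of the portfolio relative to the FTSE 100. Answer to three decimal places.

0.871

r̄p = 4.0400%,  r̄m = 5.3400%
Cov = Σ(rp − r̄p)(rm − r̄m) / 5 = 45.8084
Var(rm) = Σ(rm − r̄m)² / 5 = 52.5664
β = Cov / Var = 45.8084 / 52.5664 = 0.8714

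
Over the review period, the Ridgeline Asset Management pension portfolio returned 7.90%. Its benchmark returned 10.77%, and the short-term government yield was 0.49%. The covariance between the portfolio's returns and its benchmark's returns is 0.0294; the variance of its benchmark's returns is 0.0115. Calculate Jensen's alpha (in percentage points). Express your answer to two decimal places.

-18.87

β = Cov / Var = 0.0294 / 0.0115 = 2.5565
E[R] = Rf + β(Rm − Rf) = 0.49% + 2.5565 × (10.77% − 0.49%) = 26.7708%
α = Rp − E[R] = 7.90% − 26.7708% = -18.8708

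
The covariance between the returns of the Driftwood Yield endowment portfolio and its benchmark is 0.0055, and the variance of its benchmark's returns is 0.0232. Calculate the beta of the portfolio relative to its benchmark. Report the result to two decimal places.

β = Cov(Rp, Rm) / Var(Rm) = 0.0055 / 0.0232 = 0.2371

0.24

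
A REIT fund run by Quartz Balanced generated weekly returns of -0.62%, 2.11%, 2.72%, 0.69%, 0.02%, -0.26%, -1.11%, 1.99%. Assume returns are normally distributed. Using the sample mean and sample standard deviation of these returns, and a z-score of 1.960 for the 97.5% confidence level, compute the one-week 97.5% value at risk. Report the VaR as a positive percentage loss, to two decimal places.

2.09

Mean return r̄ = 5.540 / 8 = 0.6925%
Σ(r − r̄)² = (-0.62 − 0.6925)² + (2.11 − 0.6925)² + (2.72 − 0.6925)² + … = 14.1348
sample σ = √(14.1348 / 7) = √2.0193 = 1.4210%
VaR = −(r̄ − z·σ) = −(0.6925 − 1.960 × 1.4210) = −(-2.0927) = 2.0927%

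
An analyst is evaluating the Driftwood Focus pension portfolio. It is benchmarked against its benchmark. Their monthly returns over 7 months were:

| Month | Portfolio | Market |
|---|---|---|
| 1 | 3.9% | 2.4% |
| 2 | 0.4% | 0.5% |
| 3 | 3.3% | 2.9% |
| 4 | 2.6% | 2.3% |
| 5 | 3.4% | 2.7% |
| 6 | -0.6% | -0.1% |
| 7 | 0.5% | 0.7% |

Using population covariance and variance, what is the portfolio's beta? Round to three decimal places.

1.423

r̄p = 1.9286%,  r̄m = 1.6286%
Cov = Σ(rp − r̄p)(rm − r̄m) / 7 = 1.8163
Var(rm) = Σ(rm − r̄m)² / 7 = 1.2763
β = Cov / Var = 1.8163 / 1.2763 = 1.4231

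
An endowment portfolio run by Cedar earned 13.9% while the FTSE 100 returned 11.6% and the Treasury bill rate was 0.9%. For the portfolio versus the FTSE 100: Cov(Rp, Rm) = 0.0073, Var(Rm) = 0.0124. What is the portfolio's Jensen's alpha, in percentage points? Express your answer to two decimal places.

6.70

β = Cov / Var = 0.0073 / 0.0124 = 0.5887
E[R] = Rf + β(Rm − Rf) = 0.9% + 0.5887 × (11.6% − 0.9%) = 7.1991%
α = Rp − E[R] = 13.9% − 7.1991% = 6.7009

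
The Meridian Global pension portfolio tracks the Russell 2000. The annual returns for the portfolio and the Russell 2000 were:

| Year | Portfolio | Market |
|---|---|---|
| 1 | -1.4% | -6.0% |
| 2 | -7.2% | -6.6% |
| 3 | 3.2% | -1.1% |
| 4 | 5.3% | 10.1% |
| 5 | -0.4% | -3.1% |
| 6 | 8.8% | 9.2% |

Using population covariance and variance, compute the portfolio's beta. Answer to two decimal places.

0.67

r̄p = 1.3833%,  r̄m = 0.4167%
Cov = Σ(rp − r̄p)(rm − r̄m) / 6 = 30.7786
Var(rm) = Σ(rm − r̄m)² / 6 = 45.9981
β = Cov / Var = 30.7786 / 45.9981 = 0.6691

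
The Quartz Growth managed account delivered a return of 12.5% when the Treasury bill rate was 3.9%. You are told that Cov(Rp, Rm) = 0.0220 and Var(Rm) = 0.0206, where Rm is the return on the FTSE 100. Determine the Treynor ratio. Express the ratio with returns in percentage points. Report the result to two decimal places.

β = Cov / Var = 0.0220 / 0.0206 = 1.0680
Treynor = (Rp − Rf) / β = (12.5% − 3.9%) / 1.0680 = 8.60 / 1.0680 = 8.0524

8.05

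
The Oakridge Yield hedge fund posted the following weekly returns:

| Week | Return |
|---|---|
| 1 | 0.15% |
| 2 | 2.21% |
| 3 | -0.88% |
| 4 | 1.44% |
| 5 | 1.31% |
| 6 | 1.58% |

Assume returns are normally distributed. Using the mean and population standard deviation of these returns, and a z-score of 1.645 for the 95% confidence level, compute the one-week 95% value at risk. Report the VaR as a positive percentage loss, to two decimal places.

0.72

r̄ = (0.15 + 2.21 − 0.88 + 1.44 + 1.31 + 1.58) / 6 = 5.810 / 6 = 0.9683%
Population σ = √[Σ(r − r̄)² / 6] = √[6.3411 / 6] = √1.0569 = 1.0281%
VaR = −(r̄ − z·σ) = −(0.9683 − 1.645 × 1.0281) = −(-0.7229) = 0.7229%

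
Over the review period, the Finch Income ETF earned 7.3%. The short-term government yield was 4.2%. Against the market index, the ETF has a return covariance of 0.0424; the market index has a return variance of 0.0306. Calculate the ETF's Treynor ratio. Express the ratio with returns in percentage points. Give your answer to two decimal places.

β = Cov / Var = 0.0424 / 0.0306 = 1.3856
Treynor = (Rp − Rf) / β = (7.3% − 4.2%) / 1.3856 = 3.10 / 1.3856 = 2.2373

2.24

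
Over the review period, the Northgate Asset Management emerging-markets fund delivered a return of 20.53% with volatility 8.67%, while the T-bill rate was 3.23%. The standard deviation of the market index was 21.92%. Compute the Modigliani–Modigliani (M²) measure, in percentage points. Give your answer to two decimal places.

46.97

Sharpe = (Rp − Rf) / σp = (20.53% − 3.23%) / 8.67% = 1.9954
M² = Rf + Sharpe × σm = 3.23% + 1.9954 × 21.92% = 46.9692%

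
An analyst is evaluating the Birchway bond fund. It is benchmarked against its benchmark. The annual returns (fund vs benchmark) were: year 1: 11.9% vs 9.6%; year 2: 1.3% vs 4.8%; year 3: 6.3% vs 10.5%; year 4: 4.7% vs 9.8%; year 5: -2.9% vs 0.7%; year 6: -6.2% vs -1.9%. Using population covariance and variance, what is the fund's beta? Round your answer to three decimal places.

r̄p = 2.5167%,  r̄m = 5.5833%
Cov = Σ(rp − r̄p)(rm − r̄m) / 6 = 26.3553
Var(rm) = Σ(rm − r̄m)² / 6 = 23.0914
β = Cov / Var = 26.3553 / 23.0914 = 1.1413

1.141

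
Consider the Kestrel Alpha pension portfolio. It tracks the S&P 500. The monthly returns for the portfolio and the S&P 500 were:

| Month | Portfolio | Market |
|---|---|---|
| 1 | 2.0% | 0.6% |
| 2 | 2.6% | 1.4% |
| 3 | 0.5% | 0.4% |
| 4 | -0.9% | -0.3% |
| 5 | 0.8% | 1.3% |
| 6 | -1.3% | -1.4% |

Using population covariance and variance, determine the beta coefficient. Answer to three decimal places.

r̄p = 0.6167%,  r̄m = 0.3333%
Cov = Σ(rp − r̄p)(rm − r̄m) / 6 = 1.1561
Var(rm) = Σ(rm − r̄m)² / 6 = 0.9256
β = Cov / Var = 1.1561 / 0.9256 = 1.2490

1.249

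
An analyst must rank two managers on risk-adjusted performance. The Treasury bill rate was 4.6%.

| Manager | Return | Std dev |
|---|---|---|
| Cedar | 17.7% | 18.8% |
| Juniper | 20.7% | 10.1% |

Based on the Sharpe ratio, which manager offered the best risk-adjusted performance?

Juniper

Cedar: Sharpe ratio = (17.7% − 4.6%) / 18.8% = 0.697
Juniper: Sharpe ratio = (20.7% − 4.6%) / 10.1% = 1.594
Highest: Juniper (1.594).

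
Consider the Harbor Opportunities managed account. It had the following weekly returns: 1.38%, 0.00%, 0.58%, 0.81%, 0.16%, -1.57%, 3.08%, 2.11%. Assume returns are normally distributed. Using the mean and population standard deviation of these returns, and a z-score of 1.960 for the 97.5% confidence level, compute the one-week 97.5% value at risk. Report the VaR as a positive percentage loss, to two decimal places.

1.77

Mean return μ = 6.550 / 8 = 0.8188%
Σ(r − μ)² = (1.38 − 0.8188)² + (0 − 0.8188)² + (0.58 − 0.8188)² + … = 13.9631
σ = √[13.9631 / 8] = 1.3211%
VaR = −(μ − z·σ) = −(0.8188 − 1.960 × 1.3211) = −(-1.7706) = 1.7706%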